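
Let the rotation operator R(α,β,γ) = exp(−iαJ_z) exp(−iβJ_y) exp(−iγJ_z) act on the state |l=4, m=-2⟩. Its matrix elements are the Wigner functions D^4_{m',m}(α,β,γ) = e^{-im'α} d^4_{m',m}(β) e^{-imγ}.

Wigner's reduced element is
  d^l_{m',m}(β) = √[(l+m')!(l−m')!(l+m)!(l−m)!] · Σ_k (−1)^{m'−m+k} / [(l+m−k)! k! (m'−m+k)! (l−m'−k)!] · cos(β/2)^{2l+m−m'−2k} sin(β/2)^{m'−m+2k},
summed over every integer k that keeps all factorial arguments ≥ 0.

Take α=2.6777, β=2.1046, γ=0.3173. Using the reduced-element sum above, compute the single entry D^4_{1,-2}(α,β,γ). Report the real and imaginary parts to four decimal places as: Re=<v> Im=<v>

Re=-0.0979 Im=-0.1916

First d^4_{1,-2}(β=2.1046), then the phase factors e^{-i(1)α} and e^{-i(-2)γ}:
Half-angle: c=0.495575, s=0.868565. N=√(120·6·2·720)=1018.233765
k∈{0,1,2} keeps every argument non-negative
  k=0: (−1)^3·1018.2338/(72)·0.4956^5·0.8686^3 = -0.276992
  k=1: (−1)^4·1018.2338/(48)·0.4956^3·0.8686^5 = +1.276280
  k=2: (−1)^5·1018.2338/(240)·0.4956^1·0.8686^7 = -0.784084
d^4_{1,-2}(2.1046) = -0.276992 +1.276280 -0.784084 = +0.215203
Phases: e^{-i·(1)·2.6777}=-0.894318-0.447433i, e^{-i·(-2)·0.3173}=+0.805309+0.592855i ⇒ D=-0.097904-0.191643i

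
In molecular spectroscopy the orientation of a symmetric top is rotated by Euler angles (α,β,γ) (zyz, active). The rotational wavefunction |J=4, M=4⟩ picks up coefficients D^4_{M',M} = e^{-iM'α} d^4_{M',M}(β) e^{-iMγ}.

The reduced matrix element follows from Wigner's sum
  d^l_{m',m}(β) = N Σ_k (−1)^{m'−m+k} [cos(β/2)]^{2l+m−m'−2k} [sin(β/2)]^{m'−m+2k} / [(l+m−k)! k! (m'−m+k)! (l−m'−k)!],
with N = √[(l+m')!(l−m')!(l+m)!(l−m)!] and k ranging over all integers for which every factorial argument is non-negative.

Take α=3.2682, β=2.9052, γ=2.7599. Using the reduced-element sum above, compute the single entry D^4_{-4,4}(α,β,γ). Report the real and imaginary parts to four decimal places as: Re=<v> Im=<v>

Re=-0.4218 Im=0.8462

Split into d^4_{-4,4}(β=2.9052) × two z-phases.
c=cos(2.9052/2)=0.117921, s=sin(2.9052/2)=0.993023; N=√[1·40320·40320·1]=40320.000000
k∈{8} keeps every argument non-negative
  k=8: (−1)^0·40320.0000/(40320)·0.1179^0·0.9930^8 = +0.945528
d^4_{-4,4}(2.9052) = +0.945528
Phases: e^{-i·(-4)·3.2682}=+0.874482+0.485058i, e^{-i·(4)·2.7599}=+0.044011+0.999031i ⇒ D=-0.421801+0.846231i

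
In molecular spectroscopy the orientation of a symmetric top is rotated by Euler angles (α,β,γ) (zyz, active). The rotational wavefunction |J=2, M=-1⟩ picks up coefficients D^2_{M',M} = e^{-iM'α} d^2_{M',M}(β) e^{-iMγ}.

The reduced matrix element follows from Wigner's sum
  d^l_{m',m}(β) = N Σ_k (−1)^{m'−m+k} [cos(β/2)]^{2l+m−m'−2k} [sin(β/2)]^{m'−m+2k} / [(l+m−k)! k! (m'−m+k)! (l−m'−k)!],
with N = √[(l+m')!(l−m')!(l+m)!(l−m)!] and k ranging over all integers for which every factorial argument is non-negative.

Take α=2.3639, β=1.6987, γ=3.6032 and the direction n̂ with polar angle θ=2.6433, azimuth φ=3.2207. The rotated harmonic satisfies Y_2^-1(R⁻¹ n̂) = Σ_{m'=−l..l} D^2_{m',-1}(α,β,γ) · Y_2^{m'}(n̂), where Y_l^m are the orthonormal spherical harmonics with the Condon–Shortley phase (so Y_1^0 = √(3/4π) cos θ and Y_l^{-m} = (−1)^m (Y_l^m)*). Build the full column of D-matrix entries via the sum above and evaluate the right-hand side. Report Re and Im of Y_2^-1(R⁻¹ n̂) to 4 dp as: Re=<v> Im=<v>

Re=-0.2954 Im=-0.0153

Need the full column D^2_{m',-1} for m'=−2..2 at α=2.3639, β=1.6987, γ=3.6032.
cos(β/2)=0.660471, sin(β/2)=0.750851
d^2_{-2,-1}: single k=1 term ⇒ +0.432659;  D = -0.198648+0.384360i
d^2_{-1,-1}: k∈[0..1] ⇒ +0.190290 -0.737797 = -0.547507;  D = -0.520384+0.170192i
d^2_{0,-1}: k∈[0..1] ⇒ -0.529897 +0.684844 = +0.154946;  D = -0.138729-0.069011i
d^2_{1,-1}: k∈[0..1] ⇒ +0.737797 -0.317845 = +0.419952;  D = +0.136677+0.397088i
d^2_{2,-1}: single k=0 term ⇒ -0.559172;  D = -0.241304+0.504427i
Y_2^{m'}(θ=2.6433,φ=3.2207) and Σ D·Y over m':
  (-0.1986+0.3844i)·(+0.0871-0.0139i)  (-0.5204+0.1702i)·(+0.3233-0.0256i)  (-0.1387-0.0690i)·(+0.4147+0.0000i)  (+0.1367+0.3971i)·(-0.3233-0.0256i)  (-0.2413+0.5044i)·(+0.0871+0.0139i)
Y_2^-1(R⁻¹ n̂) = -0.295422-0.015295i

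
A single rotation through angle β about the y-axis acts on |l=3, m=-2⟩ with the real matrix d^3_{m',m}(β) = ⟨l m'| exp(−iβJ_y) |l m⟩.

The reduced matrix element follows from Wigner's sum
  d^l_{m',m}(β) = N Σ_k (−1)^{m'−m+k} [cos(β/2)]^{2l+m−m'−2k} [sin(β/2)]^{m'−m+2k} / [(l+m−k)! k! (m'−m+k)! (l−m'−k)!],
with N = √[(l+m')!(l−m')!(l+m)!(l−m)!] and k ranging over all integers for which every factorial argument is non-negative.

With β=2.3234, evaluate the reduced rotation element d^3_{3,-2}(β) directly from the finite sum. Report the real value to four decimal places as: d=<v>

d=-0.6334

d^3_{3,-2}(β=2.3234) via Wigner's sum:
With c≡cos(β/2)=0.397780 and s≡sin(β/2)=0.917481, N=[720·1·1·120]^{1/2}=293.938769
Admissible k: 0..0 (factorial args all ≥0)
  k=0: (−1)^5·293.9388/(120)·0.3978^1·0.9175^5 = -0.633437
d^3_{3,-2}(2.3234) = -0.633437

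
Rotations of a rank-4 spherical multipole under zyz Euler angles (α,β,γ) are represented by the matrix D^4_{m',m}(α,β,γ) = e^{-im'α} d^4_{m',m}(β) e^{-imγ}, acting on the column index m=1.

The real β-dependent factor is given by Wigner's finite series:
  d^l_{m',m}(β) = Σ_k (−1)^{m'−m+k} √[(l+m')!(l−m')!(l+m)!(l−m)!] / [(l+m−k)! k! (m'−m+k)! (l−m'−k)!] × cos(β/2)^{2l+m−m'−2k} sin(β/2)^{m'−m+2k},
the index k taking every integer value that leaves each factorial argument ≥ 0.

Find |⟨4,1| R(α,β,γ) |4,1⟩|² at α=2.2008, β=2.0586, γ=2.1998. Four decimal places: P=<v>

P=0.0125

First d^4_{1,1}(β=2.0586), then the phase factors e^{-i(1)α} and e^{-i(1)γ}:
c=cos(2.0586/2)=0.515419, s=sin(2.0586/2)=0.856938; N=√[120·6·120·6]=720.000000
k∈{0,1,2,3} keeps every argument non-negative
  k=0: (−1)^0·720.0000/(720)·0.5154^8·0.8569^0 = +0.004981
  k=1: (−1)^1·720.0000/(48)·0.5154^6·0.8569^2 = -0.206515
  k=2: (−1)^2·720.0000/(24)·0.5154^4·0.8569^4 = +1.141723
  k=3: (−1)^3·720.0000/(72)·0.5154^2·0.8569^6 = -1.052006
d^4_{1,1}(2.0586) = +0.004981 -0.206515 +1.141723 -1.052006 = -0.111817
|D^4_{1,1}|² = |d^4_{1,1}(β)|² = (-0.111817)² = 0.012503 (the z-rotation phases have unit modulus)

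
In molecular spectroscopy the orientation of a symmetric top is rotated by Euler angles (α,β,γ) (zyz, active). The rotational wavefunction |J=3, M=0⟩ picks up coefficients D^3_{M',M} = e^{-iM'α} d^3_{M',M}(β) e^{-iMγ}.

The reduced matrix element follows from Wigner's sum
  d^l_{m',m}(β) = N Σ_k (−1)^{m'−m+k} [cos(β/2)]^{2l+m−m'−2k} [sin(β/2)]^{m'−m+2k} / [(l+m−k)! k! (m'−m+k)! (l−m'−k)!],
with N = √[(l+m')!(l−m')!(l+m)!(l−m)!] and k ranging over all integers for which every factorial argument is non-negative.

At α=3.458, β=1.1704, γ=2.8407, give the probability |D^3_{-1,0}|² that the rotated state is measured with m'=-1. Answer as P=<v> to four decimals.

Split into d^3_{-1,0}(β=1.1704) × two z-phases.
With c≡cos(β/2)=0.833602 and s≡sin(β/2)=0.552366, N=[2·24·6·6]^{1/2}=41.569219
The bounds max(0,m−m')=1 and min(l+m,l−m')=3 give 3 terms
  k=1: (−1)^0·41.5692/(12)·0.8336^5·0.5524^1 = +0.770212
  k=2: (−1)^1·41.5692/(4)·0.8336^3·0.5524^3 = -1.014539
  k=3: (−1)^2·41.5692/(12)·0.8336^1·0.5524^5 = +0.148486
d^3_{-1,0}(1.1704) = +0.770212 -1.014539 +0.148486 = -0.095841
|D^3_{-1,0}|² = |d^3_{-1,0}(β)|² = (-0.095841)² = 0.009185 (the z-rotation phases have unit modulus)

P=0.0092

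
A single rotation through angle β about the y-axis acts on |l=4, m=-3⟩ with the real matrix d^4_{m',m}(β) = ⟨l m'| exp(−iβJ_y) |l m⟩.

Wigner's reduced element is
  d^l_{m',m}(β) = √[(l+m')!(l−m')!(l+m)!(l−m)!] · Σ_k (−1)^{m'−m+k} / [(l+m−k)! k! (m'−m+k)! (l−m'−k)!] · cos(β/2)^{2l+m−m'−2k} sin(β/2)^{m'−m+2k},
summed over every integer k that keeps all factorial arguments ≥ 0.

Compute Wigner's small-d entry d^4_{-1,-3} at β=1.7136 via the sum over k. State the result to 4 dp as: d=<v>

d=-0.4361

d^4_{-1,-3}(β=1.7136) via Wigner's sum:
With c≡cos(β/2)=0.654859 and s≡sin(β/2)=0.755751, N=[6·120·1·5040]^{1/2}=1904.940944
Admissible k: 0..1 (factorial args all ≥0)
  k=0: (−1)^2·1904.9409/(240)·0.6549^6·0.7558^2 = +0.357532
  k=1: (−1)^3·1904.9409/(144)·0.6549^4·0.7558^4 = -0.793644
d^4_{-1,-3}(1.7136) = +0.357532 -0.793644 = -0.436111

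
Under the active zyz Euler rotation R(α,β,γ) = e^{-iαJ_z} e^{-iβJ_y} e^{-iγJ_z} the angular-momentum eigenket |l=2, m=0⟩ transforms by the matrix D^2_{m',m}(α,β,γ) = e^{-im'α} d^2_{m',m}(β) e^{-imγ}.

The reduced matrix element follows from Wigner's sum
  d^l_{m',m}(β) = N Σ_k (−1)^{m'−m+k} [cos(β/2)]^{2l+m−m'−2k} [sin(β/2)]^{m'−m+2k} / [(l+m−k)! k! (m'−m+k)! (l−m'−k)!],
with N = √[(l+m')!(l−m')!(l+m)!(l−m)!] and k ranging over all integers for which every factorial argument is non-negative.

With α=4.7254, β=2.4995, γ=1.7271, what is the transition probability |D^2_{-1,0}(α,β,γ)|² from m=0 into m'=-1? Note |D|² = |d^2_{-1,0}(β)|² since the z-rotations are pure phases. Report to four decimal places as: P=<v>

Split into d^2_{-1,0}(β=2.4995) × two z-phases.
c=cos(2.4995/2)=0.315560, s=sin(2.4995/2)=0.948906; N=√[1·6·2·2]=4.898979
k: max(0,(0)−(-1))=1 … min(2+(0),2−(-1))=2
  k=1: (−1)^0·4.8990/(2)·0.3156^3·0.9489^1 = +0.073037
  k=2: (−1)^1·4.8990/(2)·0.3156^1·0.9489^3 = -0.660429
d^2_{-1,0}(2.4995) = +0.073037 -0.660429 = -0.587392
|D^2_{-1,0}|² = |d^2_{-1,0}(β)|² = (-0.587392)² = 0.345030 (the z-rotation phases have unit modulus)

P=0.3450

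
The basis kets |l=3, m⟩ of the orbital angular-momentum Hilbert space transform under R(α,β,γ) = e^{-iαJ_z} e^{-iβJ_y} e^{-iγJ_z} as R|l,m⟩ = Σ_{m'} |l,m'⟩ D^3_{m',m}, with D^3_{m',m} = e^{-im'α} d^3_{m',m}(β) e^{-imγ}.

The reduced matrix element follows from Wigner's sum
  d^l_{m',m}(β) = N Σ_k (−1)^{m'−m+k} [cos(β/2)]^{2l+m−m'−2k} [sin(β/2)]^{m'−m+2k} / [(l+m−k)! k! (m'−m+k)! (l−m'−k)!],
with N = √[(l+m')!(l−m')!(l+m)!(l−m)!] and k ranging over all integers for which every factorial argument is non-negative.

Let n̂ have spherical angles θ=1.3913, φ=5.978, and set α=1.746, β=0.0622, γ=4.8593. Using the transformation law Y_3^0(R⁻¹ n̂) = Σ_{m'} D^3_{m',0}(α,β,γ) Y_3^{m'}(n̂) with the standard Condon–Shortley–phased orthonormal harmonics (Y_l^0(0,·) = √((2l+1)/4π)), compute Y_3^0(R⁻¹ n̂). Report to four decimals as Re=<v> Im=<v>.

Need the full column D^3_{m',0} for m'=−3..3 at α=1.746, β=0.0622, γ=4.8593.
cos(β/2)=0.999516, sin(β/2)=0.031095
d^3_{-3,0}: single k=3 term ⇒ +0.000134;  D = +0.000067-0.000116i
d^3_{-2,0}: k∈[2..3] ⇒ +0.005286 -0.000005 = +0.005281;  D = -0.004960-0.001813i
d^3_{-1,0}: k∈[1..3] ⇒ +0.107456 -0.000312 +0.000000 = +0.107144;  D = -0.018676+0.105504i
d^3_{0,0}: k∈[0..3] ⇒ +0.997102 -0.008685 +0.000008 -0.000000 = +0.988425;  D = +0.988425+0.000000i
d^3_{1,0}: k∈[0..2] ⇒ -0.107456 +0.000312 -0.000000 = -0.107144;  D = +0.018676+0.105504i
d^3_{2,0}: k∈[0..1] ⇒ +0.005286 -0.000005 = +0.005281;  D = -0.004960+0.001813i
d^3_{3,0}: single k=0 term ⇒ -0.000134;  D = -0.000067-0.000116i
Y_3^{m'}(θ=1.3913,φ=5.978) and Σ D·Y over m':
  (+0.0001-0.0001i)·(+0.2422+0.3151i)  (-0.0050-0.0018i)·(+0.1447+0.1012i)  (-0.0187+0.1055i)·(-0.2550-0.0803i)  (+0.9884+0.0000i)·(-0.1893+0.0000i)  (+0.0187+0.1055i)·(+0.2550-0.0803i)  (-0.0050+0.0018i)·(+0.1447-0.1012i)  (-0.0001-0.0001i)·(-0.2422+0.3151i)
Y_3^0(R⁻¹ n̂) = -0.161557-0.000000i

Re=-0.1616 Im=0.0000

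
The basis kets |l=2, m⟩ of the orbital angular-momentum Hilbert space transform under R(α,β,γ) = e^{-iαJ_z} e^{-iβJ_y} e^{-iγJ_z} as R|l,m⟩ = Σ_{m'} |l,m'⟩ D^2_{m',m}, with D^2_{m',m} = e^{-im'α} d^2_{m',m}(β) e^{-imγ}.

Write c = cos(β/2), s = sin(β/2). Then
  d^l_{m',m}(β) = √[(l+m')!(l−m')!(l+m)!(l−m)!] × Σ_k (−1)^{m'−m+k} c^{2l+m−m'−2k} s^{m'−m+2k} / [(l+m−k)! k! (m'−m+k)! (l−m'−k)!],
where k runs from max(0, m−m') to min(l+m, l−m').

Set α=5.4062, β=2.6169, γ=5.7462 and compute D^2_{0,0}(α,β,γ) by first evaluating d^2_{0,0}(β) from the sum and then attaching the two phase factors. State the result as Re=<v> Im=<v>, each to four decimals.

Re=0.6236 Im=0.0000

First d^2_{0,0}(β=2.6169), then the phase factors e^{-i(0)α} and e^{-i(0)γ}:
Half-angle: c=0.259347, s=0.965784. N=√(2·2·2·2)=4.000000
Admissible k: 0..2 (factorial args all ≥0)
  k=0: (−1)^0·4.0000/(4)·0.2593^4·0.9658^0 = +0.004524
  k=1: (−1)^1·4.0000/(1)·0.2593^2·0.9658^2 = -0.250948
  k=2: (−1)^2·4.0000/(4)·0.2593^0·0.9658^4 = +0.870002
d^2_{0,0}(2.6169) = +0.004524 -0.250948 +0.870002 = +0.623578
Phases: e^{-i·(0)·5.4062}=+1.000000+0.000000i, e^{-i·(0)·5.7462}=+1.000000+0.000000i ⇒ D=+0.623578+0.000000i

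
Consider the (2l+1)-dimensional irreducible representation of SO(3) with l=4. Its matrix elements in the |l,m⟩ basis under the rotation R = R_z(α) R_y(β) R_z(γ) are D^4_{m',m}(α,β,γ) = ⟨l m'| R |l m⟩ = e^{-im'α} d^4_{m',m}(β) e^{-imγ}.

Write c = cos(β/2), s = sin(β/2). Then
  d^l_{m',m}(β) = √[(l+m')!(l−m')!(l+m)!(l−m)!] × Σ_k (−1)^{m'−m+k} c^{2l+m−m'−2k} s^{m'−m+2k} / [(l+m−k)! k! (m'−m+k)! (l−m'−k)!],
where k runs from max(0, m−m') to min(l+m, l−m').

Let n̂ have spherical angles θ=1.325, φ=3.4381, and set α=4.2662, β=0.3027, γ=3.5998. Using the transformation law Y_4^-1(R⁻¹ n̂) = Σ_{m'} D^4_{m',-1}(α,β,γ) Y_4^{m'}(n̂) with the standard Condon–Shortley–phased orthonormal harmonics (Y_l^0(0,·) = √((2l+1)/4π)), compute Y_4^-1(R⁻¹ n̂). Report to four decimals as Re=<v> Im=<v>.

Re=0.0628 Im=0.3081

Need the full column D^4_{m',-1} for m'=−4..4 at α=4.2662, β=0.3027, γ=3.5998.
cos(β/2)=0.988568, sin(β/2)=0.150773
d^4_{-4,-1}: single k=3 term ⇒ +0.024216;  D = -0.005856+0.023497i
d^4_{-3,-1}: k∈[2..3] ⇒ +0.168406 -0.006529 = +0.161877;  D = -0.124802-0.103095i
d^4_{-2,-1}: k∈[1..3] ⇒ +0.590210 -0.068645 +0.001065 = +0.522629;  D = +0.474139-0.219848i
d^4_{-1,-1}: k∈[0..3] ⇒ +0.912124 -0.318257 +0.014806 -0.000115 = +0.608558;  D = -0.007314+0.608514i
d^4_{0,-1}: k∈[0..3] ⇒ -0.622136 +0.086830 -0.002020 +0.000008 = -0.537318;  D = +0.481892+0.237678i
d^4_{1,-1}: k∈[0..3] ⇒ +0.212171 -0.014806 +0.000172 -0.000000 = +0.197537;  D = +0.155274-0.122110i
d^4_{2,-1}: k∈[0..2] ⇒ -0.045763 +0.001597 -0.000007 = -0.044174;  D = -0.009649-0.043107i
d^4_{3,-1}: k∈[0..1] ⇒ +0.006529 -0.000091 = +0.006438;  D = -0.006274-0.001442i
d^4_{4,-1}: single k=0 term ⇒ -0.000563;  D = -0.000351+0.000441i
Y_4^{m'}(θ=1.325,φ=3.4381) and Σ D·Y over m':
  (-0.0059+0.0235i)·(+0.1470-0.3630i)  (-0.1248-0.1031i)·(-0.1750+0.2159i)  (+0.4741-0.2198i)·(-0.1528+0.1030i)  (-0.0073+0.6085i)·(+0.2761-0.0844i)  (+0.4819+0.2377i)·(+0.1424+0.0000i)  (+0.1553-0.1221i)·(-0.2761-0.0844i)  (-0.0096-0.0431i)·(-0.1528-0.1030i)  (-0.0063-0.0014i)·(+0.1750+0.2159i)  (-0.0004+0.0004i)·(+0.1470+0.3630i)
Y_4^-1(R⁻¹ n̂) = +0.062769+0.308113i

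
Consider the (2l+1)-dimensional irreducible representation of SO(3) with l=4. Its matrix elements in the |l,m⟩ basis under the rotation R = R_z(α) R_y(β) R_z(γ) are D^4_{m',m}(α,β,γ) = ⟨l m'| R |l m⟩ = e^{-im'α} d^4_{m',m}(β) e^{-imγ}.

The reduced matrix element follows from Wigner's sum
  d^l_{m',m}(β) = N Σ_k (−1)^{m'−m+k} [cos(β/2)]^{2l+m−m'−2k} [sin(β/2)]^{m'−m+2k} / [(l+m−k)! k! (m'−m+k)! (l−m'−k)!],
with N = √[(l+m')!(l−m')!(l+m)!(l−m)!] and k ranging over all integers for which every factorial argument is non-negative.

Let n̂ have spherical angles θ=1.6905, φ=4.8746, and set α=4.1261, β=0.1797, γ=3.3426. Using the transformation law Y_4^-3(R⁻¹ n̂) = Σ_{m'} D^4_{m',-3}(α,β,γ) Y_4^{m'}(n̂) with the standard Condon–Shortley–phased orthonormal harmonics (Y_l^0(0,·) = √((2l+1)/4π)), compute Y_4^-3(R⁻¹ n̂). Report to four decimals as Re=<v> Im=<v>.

Re=0.0008 Im=0.0157

Need the full column D^4_{m',-3} for m'=−4..4 at α=4.1261, β=0.1797, γ=3.3426.
cos(β/2)=0.995966, sin(β/2)=0.089729
d^4_{-4,-3}: single k=1 term ⇒ +0.246712;  D = +0.042065+0.243100i
d^4_{-3,-3}: k∈[0..1] ⇒ +0.968182 -0.055009 = +0.913173;  D = -0.835677-0.368141i
d^4_{-2,-3}: k∈[0..1] ⇒ -0.326370 +0.007947 = -0.318423;  D = -0.268157+0.171712i
d^4_{-1,-3}: k∈[0..1] ⇒ +0.062374 -0.000844 = +0.061530;  D = -0.001030+0.061522i
d^4_{0,-3}: k∈[0..1] ⇒ -0.008377 +0.000068 = -0.008309;  D = +0.006843+0.004712i
d^4_{1,-3}: k∈[0..1] ⇒ +0.000844 -0.000004 = +0.000840;  D = +0.000779-0.000313i
d^4_{2,-3}: k∈[0..1] ⇒ -0.000065 +0.000000 = -0.000064;  D = +0.000013-0.000063i
d^4_{3,-3}: k∈[0..1] ⇒ +0.000004 -0.000000 = +0.000004;  D = -0.000003-0.000003i
d^4_{4,-3}: single k=0 term ⇒ -0.000000;  D = -0.000000+0.000000i
Y_4^{m'}(θ=1.6905,φ=4.8746) and Σ D·Y over m':
  (+0.0421+0.2431i)·(+0.3426-0.2598i)  (-0.8357-0.3681i)·(+0.0684+0.1293i)  (-0.2682+0.1717i)·(+0.2814-0.0946i)  (-0.0010+0.0615i)·(+0.0263+0.1605i)  (+0.0068+0.0047i)·(+0.2729+0.0000i)  (+0.0008-0.0003i)·(-0.0263+0.1605i)  (+0.0000-0.0001i)·(+0.2814+0.0946i)  (-0.0000-0.0000i)·(-0.0684+0.1293i)  (-0.0000+0.0000i)·(+0.3426+0.2598i)
Y_4^-3(R⁻¹ n̂) = +0.000815+0.015657i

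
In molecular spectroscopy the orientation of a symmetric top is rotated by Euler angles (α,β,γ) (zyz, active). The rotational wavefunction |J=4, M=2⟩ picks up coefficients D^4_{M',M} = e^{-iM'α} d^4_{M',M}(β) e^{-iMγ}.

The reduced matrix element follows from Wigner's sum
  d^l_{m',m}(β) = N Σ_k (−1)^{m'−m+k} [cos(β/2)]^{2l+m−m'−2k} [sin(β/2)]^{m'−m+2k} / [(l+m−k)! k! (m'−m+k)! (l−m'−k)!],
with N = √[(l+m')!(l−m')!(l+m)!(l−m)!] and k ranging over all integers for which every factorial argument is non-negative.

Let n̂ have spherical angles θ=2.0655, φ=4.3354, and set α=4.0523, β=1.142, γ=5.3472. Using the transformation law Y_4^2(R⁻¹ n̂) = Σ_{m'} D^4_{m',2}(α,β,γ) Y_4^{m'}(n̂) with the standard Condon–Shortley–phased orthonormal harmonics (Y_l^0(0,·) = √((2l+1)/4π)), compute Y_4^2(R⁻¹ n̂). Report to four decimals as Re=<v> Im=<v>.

Re=-0.2283 Im=0.1777

Need the full column D^4_{m',2} for m'=−4..4 at α=4.0523, β=1.142, γ=5.3472.
cos(β/2)=0.841361, sin(β/2)=0.540474
d^4_{-4,2}: single k=6 term ⇒ +0.093366;  D = +0.067134-0.064887i
d^4_{-3,2}: k∈[5..6] ⇒ +0.308322 -0.042410 = +0.265912;  D = +0.028741+0.264355i
d^4_{-2,2}: k∈[4..6] ⇒ +0.641385 -0.211735 +0.007281 = +0.436931;  D = -0.372084-0.229046i
d^4_{-1,2}: k∈[3..5] ⇒ +0.941348 -0.582675 +0.048088 = +0.406762;  D = +0.380843-0.142879i
d^4_{0,2}: k∈[2..4] ⇒ +0.983025 -1.081727 +0.167391 = +0.068689;  D = -0.020376+0.065598i
d^4_{1,2}: k∈[1..3] ⇒ +0.684364 -1.412022 +0.388450 = -0.339209;  D = +0.194192+0.278122i
d^4_{2,2}: k∈[0..2] ⇒ +0.251107 -1.243439 +0.641385 = -0.350947;  D = -0.350498-0.017735i
d^4_{3,2}: k∈[0..1] ⇒ -0.603552 +0.747172 = +0.143620;  D = -0.093686+0.108855i
d^4_{4,2}: single k=0 term ⇒ +0.548305;  D = -0.108965-0.537369i
Y_4^{m'}(θ=2.0655,φ=4.3354) and Σ D·Y over m':
  (+0.0671-0.0649i)·(+0.0167+0.2650i)  (+0.0287+0.2644i)·(-0.3666+0.1725i)  (-0.3721-0.2290i)·(-0.1092-0.1025i)  (+0.3808-0.1429i)·(-0.1035+0.2614i)  (-0.0204+0.0656i)·(-0.2099+0.0000i)  (+0.1942+0.2781i)·(+0.1035+0.2614i)  (-0.3505-0.0177i)·(-0.1092+0.1025i)  (-0.0937+0.1089i)·(+0.3666+0.1725i)  (-0.1090-0.5374i)·(+0.0167-0.2650i)
Y_4^2(R⁻¹ n̂) = -0.228336+0.177678i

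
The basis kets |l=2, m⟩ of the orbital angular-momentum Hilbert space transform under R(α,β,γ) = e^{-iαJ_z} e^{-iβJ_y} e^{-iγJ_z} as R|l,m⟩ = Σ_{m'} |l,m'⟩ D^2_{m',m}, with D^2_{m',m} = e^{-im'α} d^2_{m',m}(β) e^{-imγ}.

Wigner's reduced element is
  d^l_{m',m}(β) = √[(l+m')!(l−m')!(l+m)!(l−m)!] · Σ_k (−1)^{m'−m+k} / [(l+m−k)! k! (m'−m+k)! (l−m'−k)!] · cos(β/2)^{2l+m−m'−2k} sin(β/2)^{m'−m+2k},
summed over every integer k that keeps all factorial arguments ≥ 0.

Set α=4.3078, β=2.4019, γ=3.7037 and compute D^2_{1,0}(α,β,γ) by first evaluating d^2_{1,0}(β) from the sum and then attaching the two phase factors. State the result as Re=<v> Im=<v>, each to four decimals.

Re=-0.2400 Im=0.5606

First d^2_{1,0}(β=2.4019), then the phase factors e^{-i(1)α} and e^{-i(0)γ}:
c=cos(2.4019/2)=0.361472, s=sin(2.4019/2)=0.932383; N=√[6·1·2·2]=4.898979
k: max(0,(0)−(1))=0 … min(2+(0),2−(1))=1
  k=0: (−1)^1·4.8990/(2)·0.3615^3·0.9324^1 = -0.107868
  k=1: (−1)^2·4.8990/(2)·0.3615^1·0.9324^3 = +0.717684
d^2_{1,0}(2.4019) = -0.107868 +0.717684 = +0.609816
Phases: e^{-i·(1)·4.3078}=-0.393641+0.919264i, e^{-i·(0)·3.7037}=+1.000000+0.000000i ⇒ D=-0.240048+0.560582i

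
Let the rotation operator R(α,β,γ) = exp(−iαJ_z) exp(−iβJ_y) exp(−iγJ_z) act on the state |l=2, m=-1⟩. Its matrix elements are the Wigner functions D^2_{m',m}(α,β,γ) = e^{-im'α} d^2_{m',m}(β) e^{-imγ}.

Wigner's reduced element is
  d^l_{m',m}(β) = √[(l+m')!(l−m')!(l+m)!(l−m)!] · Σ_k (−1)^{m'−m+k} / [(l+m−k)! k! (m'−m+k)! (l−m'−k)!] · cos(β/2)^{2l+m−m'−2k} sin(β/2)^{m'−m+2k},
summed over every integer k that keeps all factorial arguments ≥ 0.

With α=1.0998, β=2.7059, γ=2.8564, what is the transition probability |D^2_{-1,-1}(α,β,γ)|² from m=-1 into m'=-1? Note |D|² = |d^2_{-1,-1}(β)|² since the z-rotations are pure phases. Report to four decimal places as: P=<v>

P=0.0173

D^2_{-1,-1}(1.0998,2.7059,2.8564) = e^{-i·-1·1.0998}·d^2_{-1,-1}(2.7059)·e^{-i·-1·2.8564}. Compute d first:
Half-angle: c=0.216127, s=0.976365. N=√(1·6·1·6)=6.000000
k∈{0,1} keeps every argument non-negative
  k=0: (−1)^0·6.0000/(6)·0.2161^4·0.9764^0 = +0.002182
  k=1: (−1)^1·6.0000/(2)·0.2161^2·0.9764^2 = -0.133587
d^2_{-1,-1}(2.7059) = +0.002182 -0.133587 = -0.131405
|D^2_{-1,-1}|² = |d^2_{-1,-1}(β)|² = (-0.131405)² = 0.017267 (the z-rotation phases have unit modulus)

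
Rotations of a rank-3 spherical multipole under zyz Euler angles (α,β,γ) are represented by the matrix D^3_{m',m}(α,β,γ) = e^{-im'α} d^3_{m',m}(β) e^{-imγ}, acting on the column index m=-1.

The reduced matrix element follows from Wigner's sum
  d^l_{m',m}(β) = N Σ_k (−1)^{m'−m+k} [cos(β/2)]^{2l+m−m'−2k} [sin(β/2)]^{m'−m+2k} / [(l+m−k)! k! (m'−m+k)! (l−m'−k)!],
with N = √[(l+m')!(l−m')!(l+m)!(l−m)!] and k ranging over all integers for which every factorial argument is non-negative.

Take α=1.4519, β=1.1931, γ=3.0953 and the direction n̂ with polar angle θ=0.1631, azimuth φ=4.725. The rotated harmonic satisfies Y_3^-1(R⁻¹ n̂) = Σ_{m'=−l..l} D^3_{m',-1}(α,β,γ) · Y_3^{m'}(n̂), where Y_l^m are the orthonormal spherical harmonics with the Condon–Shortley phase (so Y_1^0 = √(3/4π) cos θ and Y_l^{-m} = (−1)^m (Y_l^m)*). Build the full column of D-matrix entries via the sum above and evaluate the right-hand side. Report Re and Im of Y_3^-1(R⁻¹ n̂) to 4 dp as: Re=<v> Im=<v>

Re=-0.2427 Im=0.0165

Need the full column D^3_{m',-1} for m'=−3..3 at α=1.4519, β=1.1931, γ=3.0953.
cos(β/2)=0.827279, sin(β/2)=0.561792
d^3_{-3,-1}: single k=2 term ⇒ +0.572537;  D = +0.224528+0.526675i
d^3_{-2,-1}: k∈[1..2] ⇒ +0.688390 -0.634909 = +0.053481;  D = +0.051337-0.014990i
d^3_{-1,-1}: k∈[0..2] ⇒ +0.320561 -1.182628 +0.409031 = -0.453035;  D = +0.074497+0.446868i
d^3_{0,-1}: k∈[0..2] ⇒ -0.754094 +1.043262 -0.160369 = +0.128800;  D = -0.128662+0.005960i
d^3_{1,-1}: k∈[0..2] ⇒ +0.886971 -0.545375 +0.031438 = +0.373034;  D = -0.027060+0.372051i
d^3_{2,-1}: k∈[0..1] ⇒ -0.634909 +0.146396 = -0.488513;  D = -0.479583-0.092980i
d^3_{3,-1}: single k=0 term ⇒ +0.264028;  D = +0.080644-0.251411i
Y_3^{m'}(θ=0.1631,φ=4.725) and Σ D·Y over m':
  (+0.2245+0.5267i)·(-0.0001-0.0018i)  (+0.0513-0.0150i)·(-0.0266+0.0007i)  (+0.0745+0.4469i)·(+0.0026+0.2030i)  (-0.1287+0.0060i)·(+0.6879+0.0000i)  (-0.0271+0.3721i)·(-0.0026+0.2030i)  (-0.4796-0.0930i)·(-0.0266-0.0007i)  (+0.0806-0.2514i)·(+0.0001-0.0018i)
Y_3^-1(R⁻¹ n̂) = -0.242655+0.016549i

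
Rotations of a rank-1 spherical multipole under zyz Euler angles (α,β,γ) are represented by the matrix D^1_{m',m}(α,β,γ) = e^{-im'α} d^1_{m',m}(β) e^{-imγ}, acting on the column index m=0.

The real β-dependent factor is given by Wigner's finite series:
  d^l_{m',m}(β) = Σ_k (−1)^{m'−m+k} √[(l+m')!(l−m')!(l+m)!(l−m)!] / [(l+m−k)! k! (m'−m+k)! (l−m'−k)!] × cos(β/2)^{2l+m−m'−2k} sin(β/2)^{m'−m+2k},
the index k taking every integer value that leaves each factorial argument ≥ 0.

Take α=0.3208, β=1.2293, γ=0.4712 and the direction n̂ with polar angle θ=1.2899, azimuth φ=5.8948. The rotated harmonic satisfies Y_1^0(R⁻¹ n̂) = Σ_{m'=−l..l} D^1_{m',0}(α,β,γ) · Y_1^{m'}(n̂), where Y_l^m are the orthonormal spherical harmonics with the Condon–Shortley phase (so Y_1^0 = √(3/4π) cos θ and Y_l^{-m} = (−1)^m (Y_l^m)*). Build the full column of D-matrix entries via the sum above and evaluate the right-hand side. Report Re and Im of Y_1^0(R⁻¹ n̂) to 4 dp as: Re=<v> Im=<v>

Need the full column D^1_{m',0} for m'=−1..1 at α=0.3208, β=1.2293, γ=0.4712.
cos(β/2)=0.816975, sin(β/2)=0.576673
d^1_{-1,0}: single k=1 term ⇒ +0.666275;  D = +0.632284+0.210094i
d^1_{0,0}: k∈[0..1] ⇒ +0.667449 -0.332551 = +0.334897;  D = +0.334897+0.000000i
d^1_{1,0}: single k=0 term ⇒ -0.666275;  D = -0.632284+0.210094i
Y_1^{m'}(θ=1.2899,φ=5.8948) and Σ D·Y over m':
  (+0.6323+0.2101i)·(+0.3072+0.1257i)  (+0.3349+0.0000i)·(+0.1354+0.0000i)  (-0.6323+0.2101i)·(-0.3072+0.1257i)
Y_1^0(R⁻¹ n̂) = +0.381053+0.000000i

Re=0.3811 Im=0.0000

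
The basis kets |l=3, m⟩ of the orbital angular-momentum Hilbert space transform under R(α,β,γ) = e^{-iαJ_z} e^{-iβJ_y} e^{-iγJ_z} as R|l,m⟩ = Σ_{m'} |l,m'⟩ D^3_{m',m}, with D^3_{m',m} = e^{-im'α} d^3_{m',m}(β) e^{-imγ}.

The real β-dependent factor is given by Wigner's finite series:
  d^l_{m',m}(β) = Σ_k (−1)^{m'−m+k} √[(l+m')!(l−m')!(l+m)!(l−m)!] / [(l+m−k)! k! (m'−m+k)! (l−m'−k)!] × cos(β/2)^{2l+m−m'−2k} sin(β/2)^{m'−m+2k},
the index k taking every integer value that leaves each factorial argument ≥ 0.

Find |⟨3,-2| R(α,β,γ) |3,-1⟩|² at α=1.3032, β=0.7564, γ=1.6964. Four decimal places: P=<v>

P=0.3068

First d^3_{-2,-1}(β=0.7564), then the phase factors e^{-i(-2)α} and e^{-i(-1)γ}:
c=cos(0.7564/2)=0.929331, s=sin(0.7564/2)=0.369248; N=√[1·120·2·24]=75.894664
k∈{1,2} keeps every argument non-negative
  k=1: (−1)^0·75.8947/(24)·0.9293^5·0.3692^1 = +0.809413
  k=2: (−1)^1·75.8947/(12)·0.9293^3·0.3692^3 = -0.255562
d^3_{-2,-1}(0.7564) = +0.809413 -0.255562 = +0.553851
|D^3_{-2,-1}|² = |d^3_{-2,-1}(β)|² = (+0.553851)² = 0.306751 (the z-rotation phases have unit modulus)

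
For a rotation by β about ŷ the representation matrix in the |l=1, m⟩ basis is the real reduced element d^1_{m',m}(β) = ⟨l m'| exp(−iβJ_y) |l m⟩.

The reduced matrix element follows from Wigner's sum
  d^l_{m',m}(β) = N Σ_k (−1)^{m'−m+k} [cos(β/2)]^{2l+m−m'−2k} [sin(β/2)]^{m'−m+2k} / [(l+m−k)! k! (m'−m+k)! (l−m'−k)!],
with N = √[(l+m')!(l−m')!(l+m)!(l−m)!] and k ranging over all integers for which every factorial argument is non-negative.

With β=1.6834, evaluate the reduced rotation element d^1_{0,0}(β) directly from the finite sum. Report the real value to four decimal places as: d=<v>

d=-0.1124

d^1_{0,0}(β=1.6834) via Wigner's sum:
c=cos(1.6834/2)=0.666196, s=sin(1.6834/2)=0.745777; N=√[1·1·1·1]=1.000000
k∈{0,1} keeps every argument non-negative
  k=0: (−1)^0·1.0000/(1)·0.6662^2·0.7458^0 = +0.443817
  k=1: (−1)^1·1.0000/(1)·0.6662^0·0.7458^2 = -0.556183
d^1_{0,0}(1.6834) = +0.443817 -0.556183 = -0.112366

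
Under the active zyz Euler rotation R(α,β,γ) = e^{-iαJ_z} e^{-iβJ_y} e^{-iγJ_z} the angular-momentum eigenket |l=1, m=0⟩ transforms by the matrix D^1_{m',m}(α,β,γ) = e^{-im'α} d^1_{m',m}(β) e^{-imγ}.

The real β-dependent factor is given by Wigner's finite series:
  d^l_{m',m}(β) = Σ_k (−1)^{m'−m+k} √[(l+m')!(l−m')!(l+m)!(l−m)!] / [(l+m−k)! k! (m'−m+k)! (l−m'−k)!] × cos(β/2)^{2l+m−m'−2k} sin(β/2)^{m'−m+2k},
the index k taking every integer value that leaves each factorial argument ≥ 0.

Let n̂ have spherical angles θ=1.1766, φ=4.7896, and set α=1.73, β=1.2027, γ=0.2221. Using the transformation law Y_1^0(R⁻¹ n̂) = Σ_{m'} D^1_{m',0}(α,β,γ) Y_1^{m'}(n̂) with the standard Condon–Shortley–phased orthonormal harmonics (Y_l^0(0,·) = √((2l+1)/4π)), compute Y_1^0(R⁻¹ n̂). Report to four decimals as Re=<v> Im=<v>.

Need the full column D^1_{m',0} for m'=−1..1 at α=1.73, β=1.2027, γ=0.2221.
cos(β/2)=0.824573, sin(β/2)=0.565756
d^1_{-1,0}: single k=1 term ⇒ +0.659741;  D = -0.104590+0.651397i
d^1_{0,0}: k∈[0..1] ⇒ +0.679920 -0.320080 = +0.359840;  D = +0.359840+0.000000i
d^1_{1,0}: single k=0 term ⇒ -0.659741;  D = +0.104590+0.651397i
Y_1^{m'}(θ=1.1766,φ=4.7896) and Σ D·Y over m':
  (-0.1046+0.6514i)·(+0.0246+0.3180i)  (+0.3598+0.0000i)·(+0.1877+0.0000i)  (+0.1046+0.6514i)·(-0.0246+0.3180i)
Y_1^0(R⁻¹ n̂) = -0.351970+0.000000i

Re=-0.3520 Im=0.0000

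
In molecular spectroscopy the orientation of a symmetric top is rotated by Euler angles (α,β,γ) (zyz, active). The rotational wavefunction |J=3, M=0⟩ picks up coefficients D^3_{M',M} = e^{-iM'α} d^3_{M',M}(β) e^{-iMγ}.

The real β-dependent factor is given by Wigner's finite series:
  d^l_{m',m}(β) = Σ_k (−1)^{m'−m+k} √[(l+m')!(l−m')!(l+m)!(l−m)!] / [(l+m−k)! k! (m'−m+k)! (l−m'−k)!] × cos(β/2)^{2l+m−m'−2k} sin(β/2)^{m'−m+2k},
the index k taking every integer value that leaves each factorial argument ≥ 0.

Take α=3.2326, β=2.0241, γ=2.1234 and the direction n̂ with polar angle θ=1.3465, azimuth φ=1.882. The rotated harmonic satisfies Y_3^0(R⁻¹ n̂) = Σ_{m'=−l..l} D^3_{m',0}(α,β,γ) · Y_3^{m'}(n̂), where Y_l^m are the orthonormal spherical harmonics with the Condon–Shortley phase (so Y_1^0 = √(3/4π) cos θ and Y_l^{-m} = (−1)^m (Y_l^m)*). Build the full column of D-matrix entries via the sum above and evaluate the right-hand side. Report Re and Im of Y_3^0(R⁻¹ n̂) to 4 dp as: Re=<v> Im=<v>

Re=-0.1037 Im=0.0000

Need the full column D^3_{m',0} for m'=−3..3 at α=3.2326, β=2.0241, γ=2.1234.
cos(β/2)=0.530124, sin(β/2)=0.847920
d^3_{-3,0}: single k=3 term ⇒ +0.406174;  D = -0.391129-0.109522i
d^3_{-2,0}: k∈[2..3] ⇒ +0.311014 -0.795674 = -0.484660;  D = -0.476654-0.087729i
d^3_{-1,0}: k∈[1..3] ⇒ +0.122979 -0.943862 +0.804902 = -0.015981;  D = +0.015915+0.001452i
d^3_{0,0}: k∈[0..3] ⇒ +0.022195 -0.511047 +1.307426 -0.371647 = +0.446927;  D = +0.446927+0.000000i
d^3_{1,0}: k∈[0..2] ⇒ -0.122979 +0.943862 -0.804902 = +0.015981;  D = -0.015915+0.001452i
d^3_{2,0}: k∈[0..1] ⇒ +0.311014 -0.795674 = -0.484660;  D = -0.476654+0.087729i
d^3_{3,0}: single k=0 term ⇒ -0.406174;  D = +0.391129-0.109522i
Y_3^{m'}(θ=1.3465,φ=1.882) and Σ D·Y over m':
  (-0.3911-0.1095i)·(+0.3108+0.2300i)  (-0.4767-0.0877i)·(-0.1755+0.1260i)  (+0.0159+0.0015i)·(+0.0726+0.2258i)  (+0.4469+0.0000i)·(-0.2285+0.0000i)  (-0.0159+0.0015i)·(-0.0726+0.2258i)  (-0.4767+0.0877i)·(-0.1755-0.1260i)  (+0.3911-0.1095i)·(-0.3108+0.2300i)
Y_3^0(R⁻¹ n̂) = -0.103725+0.000000i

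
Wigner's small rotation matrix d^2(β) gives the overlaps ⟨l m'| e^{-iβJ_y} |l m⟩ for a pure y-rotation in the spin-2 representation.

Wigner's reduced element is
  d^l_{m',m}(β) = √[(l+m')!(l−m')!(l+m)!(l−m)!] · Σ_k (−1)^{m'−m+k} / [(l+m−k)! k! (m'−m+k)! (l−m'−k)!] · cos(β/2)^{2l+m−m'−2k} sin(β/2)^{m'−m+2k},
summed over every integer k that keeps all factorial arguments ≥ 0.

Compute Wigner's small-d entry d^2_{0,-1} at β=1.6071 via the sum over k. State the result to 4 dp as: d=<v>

d^2_{0,-1}(β=1.6071) via Wigner's sum:
With c≡cos(β/2)=0.694156 and s≡sin(β/2)=0.719825, N=[2·2·1·6]^{1/2}=4.898979
The bounds max(0,m−m')=0 and min(l+m,l−m')=1 give 2 terms
  k=0: (−1)^1·4.8990/(2)·0.6942^3·0.7198^1 = -0.589757
  k=1: (−1)^2·4.8990/(2)·0.6942^1·0.7198^3 = +0.634181
d^2_{0,-1}(1.6071) = -0.589757 +0.634181 = +0.044424

d=0.0444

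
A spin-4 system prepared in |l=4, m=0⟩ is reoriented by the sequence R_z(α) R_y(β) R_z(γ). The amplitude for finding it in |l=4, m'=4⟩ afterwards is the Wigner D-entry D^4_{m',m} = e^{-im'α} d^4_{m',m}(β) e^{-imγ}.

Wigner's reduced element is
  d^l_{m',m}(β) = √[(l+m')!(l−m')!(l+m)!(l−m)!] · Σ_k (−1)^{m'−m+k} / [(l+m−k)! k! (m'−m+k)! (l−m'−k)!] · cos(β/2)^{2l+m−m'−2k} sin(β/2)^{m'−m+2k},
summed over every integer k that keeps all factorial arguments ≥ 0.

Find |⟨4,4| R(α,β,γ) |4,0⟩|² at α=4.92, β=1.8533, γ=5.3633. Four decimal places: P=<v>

P=0.1978

Split into d^4_{4,0}(β=1.8533) × two z-phases.
c=cos(1.8533/2)=0.600516, s=sin(1.8533/2)=0.799613; N=√[40320·1·24·24]=4819.161753
k∈{0} keeps every argument non-negative
  k=0: (−1)^4·4819.1618/(576)·0.6005^4·0.7996^4 = +0.444801
d^4_{4,0}(1.8533) = +0.444801
|D^4_{4,0}|² = |d^4_{4,0}(β)|² = (+0.444801)² = 0.197848 (the z-rotation phases have unit modulus)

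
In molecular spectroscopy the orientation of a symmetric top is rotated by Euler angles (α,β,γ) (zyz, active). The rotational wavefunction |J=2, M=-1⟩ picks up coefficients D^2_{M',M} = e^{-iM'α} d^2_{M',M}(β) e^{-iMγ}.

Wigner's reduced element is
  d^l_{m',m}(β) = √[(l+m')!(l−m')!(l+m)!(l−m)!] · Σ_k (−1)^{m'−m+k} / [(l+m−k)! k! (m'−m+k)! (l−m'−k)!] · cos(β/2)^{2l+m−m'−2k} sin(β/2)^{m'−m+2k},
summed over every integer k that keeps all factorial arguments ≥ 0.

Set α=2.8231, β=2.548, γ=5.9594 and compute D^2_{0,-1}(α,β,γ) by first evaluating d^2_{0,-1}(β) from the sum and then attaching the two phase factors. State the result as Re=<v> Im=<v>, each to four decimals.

Re=0.5384 Im=-0.1807

First d^2_{0,-1}(β=2.548), then the phase factors e^{-i(0)α} and e^{-i(-1)γ}:
With c≡cos(β/2)=0.292458 and s≡sin(β/2)=0.956278, N=[2·2·1·6]^{1/2}=4.898979
The bounds max(0,m−m')=0 and min(l+m,l−m')=1 give 2 terms
  k=0: (−1)^1·4.8990/(2)·0.2925^3·0.9563^1 = -0.058594
  k=1: (−1)^2·4.8990/(2)·0.2925^1·0.9563^3 = +0.626458
d^2_{0,-1}(2.548) = -0.058594 +0.626458 = +0.567865
Attach z-rotation phases: D = e^{-i(0)(2.8231)}·(+0.567865)·e^{-i(-1)(5.9594)} = +0.538357-0.180670i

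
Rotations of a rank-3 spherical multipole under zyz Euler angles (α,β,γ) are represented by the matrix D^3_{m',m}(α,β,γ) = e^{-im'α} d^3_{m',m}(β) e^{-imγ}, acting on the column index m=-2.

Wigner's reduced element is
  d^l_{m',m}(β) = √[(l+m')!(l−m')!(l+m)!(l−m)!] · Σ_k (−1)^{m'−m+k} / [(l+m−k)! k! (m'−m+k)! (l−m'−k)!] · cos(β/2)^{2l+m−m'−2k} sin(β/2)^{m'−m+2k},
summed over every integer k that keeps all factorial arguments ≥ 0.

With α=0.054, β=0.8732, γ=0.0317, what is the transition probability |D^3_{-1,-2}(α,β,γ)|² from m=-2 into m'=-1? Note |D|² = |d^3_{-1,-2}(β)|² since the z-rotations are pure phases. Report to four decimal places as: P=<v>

P=0.2128

D^3_{-1,-2}(0.054,0.8732,0.0317) = e^{-i·-1·0.054}·d^3_{-1,-2}(0.8732)·e^{-i·-2·0.0317}. Compute d first:
Half-angle: c=0.906195, s=0.422861. N=√(2·24·1·120)=75.894664
k: max(0,(-2)−(-1))=0 … min(3+(-2),3−(-1))=1
  k=0: (−1)^1·75.8947/(24)·0.9062^5·0.4229^1 = -0.817156
  k=1: (−1)^2·75.8947/(12)·0.9062^3·0.4229^3 = +0.355866
d^3_{-1,-2}(0.8732) = -0.817156 +0.355866 = -0.461290
|D^3_{-1,-2}|² = |d^3_{-1,-2}(β)|² = (-0.461290)² = 0.212788 (the z-rotation phases have unit modulus)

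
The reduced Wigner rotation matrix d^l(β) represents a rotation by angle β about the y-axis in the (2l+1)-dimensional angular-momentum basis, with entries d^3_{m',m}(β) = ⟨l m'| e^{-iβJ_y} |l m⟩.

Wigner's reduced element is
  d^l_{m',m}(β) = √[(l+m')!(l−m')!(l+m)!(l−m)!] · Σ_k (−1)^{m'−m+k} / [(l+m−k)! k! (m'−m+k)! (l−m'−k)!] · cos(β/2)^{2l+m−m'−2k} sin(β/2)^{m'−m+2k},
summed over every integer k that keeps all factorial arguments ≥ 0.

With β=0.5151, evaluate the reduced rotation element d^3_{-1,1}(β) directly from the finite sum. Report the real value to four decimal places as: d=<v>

d^3_{-1,1}(β=0.5151) via Wigner's sum:
Half-angle: c=0.967017, s=0.254712. N=√(2·24·24·2)=48.000000
k∈{2,3,4} keeps every argument non-negative
  k=2: (−1)^0·48.0000/(8)·0.9670^4·0.2547^2 = +0.340398
  k=3: (−1)^1·48.0000/(6)·0.9670^2·0.2547^4 = -0.031489
  k=4: (−1)^2·48.0000/(48)·0.9670^0·0.2547^6 = +0.000273
d^3_{-1,1}(0.5151) = +0.340398 -0.031489 +0.000273 = +0.309182

d=0.3092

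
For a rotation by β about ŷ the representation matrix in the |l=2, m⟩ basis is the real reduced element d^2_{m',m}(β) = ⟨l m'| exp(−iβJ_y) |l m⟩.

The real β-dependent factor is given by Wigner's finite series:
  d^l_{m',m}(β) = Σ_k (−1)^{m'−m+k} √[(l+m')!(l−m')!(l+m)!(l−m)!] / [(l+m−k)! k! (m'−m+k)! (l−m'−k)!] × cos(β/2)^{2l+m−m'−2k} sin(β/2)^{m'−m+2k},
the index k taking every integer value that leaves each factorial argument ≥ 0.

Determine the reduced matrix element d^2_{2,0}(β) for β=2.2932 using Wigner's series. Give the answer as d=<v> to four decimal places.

d^2_{2,0}(β=2.2932) via Wigner's sum:
c=cos(2.2932/2)=0.411588, s=sin(2.2932/2)=0.911370; N=√[24·1·2·2]=9.797959
k: max(0,(0)−(2))=0 … min(2+(0),2−(2))=0
  k=0: (−1)^2·9.7980/(4)·0.4116^2·0.9114^2 = +0.344660
d^2_{2,0}(2.2932) = +0.344660

d=0.3447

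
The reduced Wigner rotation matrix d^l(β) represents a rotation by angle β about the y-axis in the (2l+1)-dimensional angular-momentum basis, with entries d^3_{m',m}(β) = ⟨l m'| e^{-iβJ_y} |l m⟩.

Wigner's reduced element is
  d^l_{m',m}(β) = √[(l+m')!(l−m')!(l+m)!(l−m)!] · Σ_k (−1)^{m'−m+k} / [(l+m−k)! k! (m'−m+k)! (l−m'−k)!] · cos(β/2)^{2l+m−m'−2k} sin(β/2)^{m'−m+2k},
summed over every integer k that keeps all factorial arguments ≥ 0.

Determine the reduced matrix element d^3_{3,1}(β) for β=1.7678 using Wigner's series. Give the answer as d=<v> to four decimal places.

d^3_{3,1}(β=1.7678) via Wigner's sum:
Half-angle: c=0.634140, s=0.773218. N=√(720·1·24·2)=185.903201
k: max(0,(1)−(3))=0 … min(3+(1),3−(3))=0
  k=0: (−1)^2·185.9032/(48)·0.6341^4·0.7732^2 = +0.374448
d^3_{3,1}(1.7678) = +0.374448

d=0.3744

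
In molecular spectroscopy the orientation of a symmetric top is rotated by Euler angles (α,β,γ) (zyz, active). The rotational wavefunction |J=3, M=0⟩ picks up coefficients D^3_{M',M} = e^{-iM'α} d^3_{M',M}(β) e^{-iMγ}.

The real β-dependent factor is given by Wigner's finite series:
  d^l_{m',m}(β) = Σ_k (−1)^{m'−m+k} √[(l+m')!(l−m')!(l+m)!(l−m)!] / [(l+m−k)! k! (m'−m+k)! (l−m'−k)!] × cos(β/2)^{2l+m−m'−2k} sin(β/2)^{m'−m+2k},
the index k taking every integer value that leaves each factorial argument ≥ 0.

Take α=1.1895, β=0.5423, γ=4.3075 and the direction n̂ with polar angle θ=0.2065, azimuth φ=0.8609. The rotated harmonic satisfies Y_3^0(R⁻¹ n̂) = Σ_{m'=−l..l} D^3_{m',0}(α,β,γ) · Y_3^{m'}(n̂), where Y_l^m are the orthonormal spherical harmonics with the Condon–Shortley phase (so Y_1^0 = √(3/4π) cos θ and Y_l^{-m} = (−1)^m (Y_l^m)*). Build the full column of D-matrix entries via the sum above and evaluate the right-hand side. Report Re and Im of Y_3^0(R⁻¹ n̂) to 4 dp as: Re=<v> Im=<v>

Need the full column D^3_{m',0} for m'=−3..3 at α=1.1895, β=0.5423, γ=4.3075.
cos(β/2)=0.963464, sin(β/2)=0.267840
d^3_{-3,0}: single k=3 term ⇒ +0.076850;  D = -0.069953-0.031820i
d^3_{-2,0}: k∈[2..3] ⇒ +0.338572 -0.026166 = +0.312407;  D = -0.225885+0.215810i
d^3_{-1,0}: k∈[1..3] ⇒ +0.770268 -0.178584 +0.004600 = +0.596285;  D = +0.221892+0.553461i
d^3_{0,0}: k∈[0..3] ⇒ +0.799856 -0.556331 +0.042994 -0.000369 = +0.286150;  D = +0.286150+0.000000i
d^3_{1,0}: k∈[0..2] ⇒ -0.770268 +0.178584 -0.004600 = -0.596285;  D = -0.221892+0.553461i
d^3_{2,0}: k∈[0..1] ⇒ +0.338572 -0.026166 = +0.312407;  D = -0.225885-0.215810i
d^3_{3,0}: single k=0 term ⇒ -0.076850;  D = +0.069953-0.031820i
Y_3^{m'}(θ=0.2065,φ=0.8609) and Σ D·Y over m':
  (-0.0700-0.0318i)·(-0.0030-0.0019i)  (-0.2259+0.2158i)·(-0.0063-0.0416i)  (+0.2219+0.5535i)·(+0.1637-0.1905i)  (+0.2862+0.0000i)·(+0.6537+0.0000i)  (-0.2219+0.5535i)·(-0.1637-0.1905i)  (-0.2259-0.2158i)·(-0.0063+0.0416i)  (+0.0700-0.0318i)·(+0.0030-0.0019i)
Y_3^0(R⁻¹ n̂) = +0.491629-0.000000i

Re=0.4916 Im=0.0000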